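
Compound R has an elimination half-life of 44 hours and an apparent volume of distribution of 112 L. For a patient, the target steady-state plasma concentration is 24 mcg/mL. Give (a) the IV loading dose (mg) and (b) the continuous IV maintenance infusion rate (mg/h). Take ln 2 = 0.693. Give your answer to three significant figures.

(a) 2690 mg; (b) 42.3 mg/h

LD = Vd × C = 112.0 × 24 = 2688 mg
CL = 0.693 × Vd / t½ = 0.693 × 112.0 / 44 = 1.764 L/h
Infusion rate = CL × Css = 1.764 × 24 = 42.34 mg/h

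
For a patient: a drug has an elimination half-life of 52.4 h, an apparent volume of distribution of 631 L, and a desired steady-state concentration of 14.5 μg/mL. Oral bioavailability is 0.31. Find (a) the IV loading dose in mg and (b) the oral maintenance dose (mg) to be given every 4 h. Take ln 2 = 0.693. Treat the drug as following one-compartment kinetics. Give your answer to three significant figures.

LD = Vd × C = 631.0 × 14.5 = 9150 mg
CL = 0.693 × Vd / t½ = 0.693 × 631.0 / 52.4 = 8.345 L/h
D = CL × Css × τ / F = 8.345 × 14.5 × 4 / 0.31 = 1561 mg

(a) 9150 mg; (b) 1560 mg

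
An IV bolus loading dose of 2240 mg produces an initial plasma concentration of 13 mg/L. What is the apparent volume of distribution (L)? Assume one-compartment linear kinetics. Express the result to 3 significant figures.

172 L

Immediately after an IV bolus, C₀ = Dose / Vd, so Vd = Dose / C₀.
Vd = 2240 / 13 = 172.3 L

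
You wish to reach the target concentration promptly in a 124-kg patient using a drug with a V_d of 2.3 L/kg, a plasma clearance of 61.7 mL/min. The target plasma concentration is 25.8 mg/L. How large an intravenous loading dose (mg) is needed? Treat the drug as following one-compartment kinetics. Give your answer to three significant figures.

Vd(total) = 124 kg × 2.3 L/kg = 285.2 L
The loading dose fills Vd to the target concentration.
LD = Vd × C = 285.2 × 25.80 = 7358 mg

7360 mg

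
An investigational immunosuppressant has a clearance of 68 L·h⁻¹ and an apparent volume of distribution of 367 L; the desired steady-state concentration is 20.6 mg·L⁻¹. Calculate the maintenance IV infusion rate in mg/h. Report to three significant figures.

Infusion rate = CL · Css = 68.00 L/h × 20.6 mg/L = 1401 mg/h

1400 mg/h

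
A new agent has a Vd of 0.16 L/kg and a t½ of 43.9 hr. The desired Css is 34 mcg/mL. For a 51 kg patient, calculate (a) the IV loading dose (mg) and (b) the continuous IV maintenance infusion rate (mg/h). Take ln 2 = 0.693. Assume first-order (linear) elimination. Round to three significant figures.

Total Vd = 0.16 × 51 = 8.160 L
LD = Vd × C = 8.160 × 34 = 277.4 mg
CL = 0.693 × Vd / t½ = 0.693 × 8.160 / 43.9 = 0.1288 L/h
Infusion rate = CL × Css = 0.1288 × 34 = 4.379 mg/h

(a) 277 mg; (b) 4.38 mg/h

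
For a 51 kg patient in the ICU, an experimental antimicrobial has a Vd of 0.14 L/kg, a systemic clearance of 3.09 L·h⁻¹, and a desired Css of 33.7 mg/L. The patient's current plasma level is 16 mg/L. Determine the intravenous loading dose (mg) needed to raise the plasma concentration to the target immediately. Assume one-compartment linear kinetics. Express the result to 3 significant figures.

Vd(total) = 51 kg × 0.14 L/kg = 7.140 L
Concentration deficit ΔC = 33.7 − 16 = 17.70 mg/L
LD = Vd × ΔC = 7.140 × 17.70 = 126.4 mg

126 mg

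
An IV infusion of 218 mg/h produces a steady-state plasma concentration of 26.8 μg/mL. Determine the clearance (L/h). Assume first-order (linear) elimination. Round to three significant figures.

At steady state, infusion rate = CL × Css, so CL = rate / Css.
CL = 218 / 26.8 = 8.134 L/h

8.13 L/h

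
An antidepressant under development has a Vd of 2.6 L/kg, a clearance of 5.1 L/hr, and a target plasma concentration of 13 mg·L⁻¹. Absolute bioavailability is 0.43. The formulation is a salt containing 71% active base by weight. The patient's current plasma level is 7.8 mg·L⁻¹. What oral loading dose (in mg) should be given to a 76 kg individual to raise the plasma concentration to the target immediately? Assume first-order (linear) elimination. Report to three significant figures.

Total Vd = 2.6 × 76 = 197.6 L
Concentration deficit ΔC = 13 − 7.8 = 5.200 mg/L
LD = Vd × ΔC / F / S = 197.6 × 5.200 / 0.43 / 0.71 = 3366 mg

3370 mg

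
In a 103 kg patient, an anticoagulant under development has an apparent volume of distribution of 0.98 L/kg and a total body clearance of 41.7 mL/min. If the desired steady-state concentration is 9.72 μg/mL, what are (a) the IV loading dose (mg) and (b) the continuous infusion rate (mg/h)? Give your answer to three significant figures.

Vd = 0.98 L/kg × 103 kg = 100.9 L
LD = Vd · C_target = 100.9 × 9.72 = 980.7 mg
Convert clearance: 41.7 mL/min × 60 min/h ÷ 1000 mL/L = 2.502 L/h
Maintenance: replace elimination → rate = CL × Css = 2.502 × 9.72 = 24.32 mg/h

(a) 981 mg; (b) 24.3 mg/h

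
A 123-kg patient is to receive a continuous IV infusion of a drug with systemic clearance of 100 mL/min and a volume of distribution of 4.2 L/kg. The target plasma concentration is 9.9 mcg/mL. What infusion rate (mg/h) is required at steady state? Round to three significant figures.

CL = 100 mL/min × 60/1000 = 6.000 L/h
Maintenance depends on clearance, not Vd — rate in must match rate out.
R₀ = 6.000 × 9.9 = 59.40 mg/h

59.4 mg/h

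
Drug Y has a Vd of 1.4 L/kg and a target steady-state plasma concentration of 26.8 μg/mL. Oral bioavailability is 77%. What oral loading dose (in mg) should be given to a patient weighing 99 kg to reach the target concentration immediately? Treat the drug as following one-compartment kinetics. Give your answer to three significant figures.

4820 mg

Vd = 1.4 L/kg × 99 kg = 138.6 L
LD = Vd × C / F = 138.6 × 26.80 / 0.77 = 4824 mg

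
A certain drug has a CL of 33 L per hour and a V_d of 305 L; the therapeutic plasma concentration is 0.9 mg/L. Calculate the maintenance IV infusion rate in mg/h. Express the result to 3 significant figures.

Vd does not affect the maintenance rate; only clearance governs steady-state input.
Infusion rate = CL · Css = 33.00 L/h × 0.9 mg/L = 29.70 mg/h

29.7 mg/h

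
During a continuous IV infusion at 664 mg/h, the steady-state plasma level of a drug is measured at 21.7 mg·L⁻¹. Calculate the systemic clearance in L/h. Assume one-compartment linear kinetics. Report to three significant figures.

At steady state, infusion rate = CL × Css, so CL = rate / Css.
CL = 664 / 21.7 = 30.60 L/h

30.6 L/h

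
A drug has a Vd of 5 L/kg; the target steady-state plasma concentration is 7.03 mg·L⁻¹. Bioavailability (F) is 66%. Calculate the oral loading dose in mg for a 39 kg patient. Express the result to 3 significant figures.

2080 mg

Total Vd = 5 × 39 = 195.0 L
LD = Vd × C / F = 195.0 × 7.030 / 0.66 = 2077 mg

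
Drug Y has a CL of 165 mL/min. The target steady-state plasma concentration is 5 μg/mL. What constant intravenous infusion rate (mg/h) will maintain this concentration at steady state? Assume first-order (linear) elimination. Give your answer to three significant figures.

49.5 mg/h

Convert clearance: 165 mL/min × 60 min/h ÷ 1000 mL/L = 9.900 L/h
At steady state, infusion rate equals elimination rate: rate in = CL × Css.
Rate = CL × Css = 9.900 × 5 = 49.50 mg/h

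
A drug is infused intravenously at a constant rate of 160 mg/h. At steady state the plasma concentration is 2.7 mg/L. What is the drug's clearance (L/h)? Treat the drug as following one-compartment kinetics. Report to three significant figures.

At steady state, infusion rate = CL × Css, so CL = rate / Css.
CL = 160 / 2.7 = 59.26 L/h

59.3 L/h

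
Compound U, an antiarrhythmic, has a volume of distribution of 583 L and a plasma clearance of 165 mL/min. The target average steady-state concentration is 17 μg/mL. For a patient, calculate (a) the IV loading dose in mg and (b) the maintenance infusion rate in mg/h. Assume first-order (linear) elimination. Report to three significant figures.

(a) 9910 mg; (b) 168 mg/h

Loading dose = Vd × C = 583.0 × 17 = 9911 mg
Convert clearance: 165 mL/min × 60 min/h ÷ 1000 mL/L = 9.900 L/h
Infusion rate = 9.900 L/h × 17 mg/L = 168.3 mg/h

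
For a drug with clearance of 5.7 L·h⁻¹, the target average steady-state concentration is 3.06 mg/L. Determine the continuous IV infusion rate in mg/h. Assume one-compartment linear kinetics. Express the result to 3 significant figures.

17.4 mg/h

At steady state, infusion rate equals elimination rate: rate in = CL × Css.
R₀ = 5.700 × 3.06 = 17.44 mg/h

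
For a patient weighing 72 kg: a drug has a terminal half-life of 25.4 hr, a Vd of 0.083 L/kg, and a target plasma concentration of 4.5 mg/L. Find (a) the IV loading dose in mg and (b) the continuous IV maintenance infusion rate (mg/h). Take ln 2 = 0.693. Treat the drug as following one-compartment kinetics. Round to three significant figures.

Vd(total) = 72 kg × 0.083 L/kg = 5.976 L
LD = Vd × C = 5.976 × 4.5 = 26.89 mg
CL = 0.693 × Vd / t½ = 0.693 × 5.976 / 25.4 = 0.1630 L/h
Infusion rate = CL × Css = 0.1630 × 4.5 = 0.7335 mg/h

(a) 26.9 mg; (b) 0.734 mg/h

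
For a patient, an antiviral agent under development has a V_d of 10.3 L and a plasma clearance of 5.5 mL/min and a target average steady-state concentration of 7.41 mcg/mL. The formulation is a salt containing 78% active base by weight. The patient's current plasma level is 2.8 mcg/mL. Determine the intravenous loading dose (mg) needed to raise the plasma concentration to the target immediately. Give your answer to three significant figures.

Concentration deficit ΔC = 7.41 − 2.8 = 4.610 mg/L
LD = Vd × ΔC / S = 10.30 × 4.610 / 0.78 = 60.88 mg

60.9 mg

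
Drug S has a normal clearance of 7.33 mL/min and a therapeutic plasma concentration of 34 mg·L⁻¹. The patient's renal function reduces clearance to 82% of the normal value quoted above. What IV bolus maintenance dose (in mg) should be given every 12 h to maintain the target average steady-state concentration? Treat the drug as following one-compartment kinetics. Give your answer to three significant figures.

147 mg

CL = 7.33 mL/min × 60/1000 = 0.4398 L/h
Patient clearance = 0.82 × 0.4398 = 0.3606 L/h
D = CL × Css × τ = 0.3606 × 34 × 12 = 147.1 mg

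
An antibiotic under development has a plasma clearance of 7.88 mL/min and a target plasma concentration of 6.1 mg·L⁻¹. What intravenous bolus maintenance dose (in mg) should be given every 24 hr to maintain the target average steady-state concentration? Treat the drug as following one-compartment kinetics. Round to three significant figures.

69.2 mg

CL = 7.88 mL/min × 60/1000 = 0.4728 L/h
At steady state, dose per interval replaces the amount cleared in that interval: D/τ = CL·Css.
D = CL × Css × τ = 0.4728 × 6.1 × 24 = 69.22 mg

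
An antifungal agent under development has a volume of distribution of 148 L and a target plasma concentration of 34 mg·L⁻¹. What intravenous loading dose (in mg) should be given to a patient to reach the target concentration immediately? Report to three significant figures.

5030 mg

LD = Vd × C = 148.0 × 34.00 = 5032 mg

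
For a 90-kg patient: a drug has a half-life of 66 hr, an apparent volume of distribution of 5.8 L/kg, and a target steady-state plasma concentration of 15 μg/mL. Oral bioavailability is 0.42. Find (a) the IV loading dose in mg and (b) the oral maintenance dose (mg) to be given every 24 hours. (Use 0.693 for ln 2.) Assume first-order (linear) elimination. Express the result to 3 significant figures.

(a) 7830 mg; (b) 4700 mg

Vd(total) = 90 kg × 5.8 L/kg = 522.0 L
LD = Vd × C = 522.0 × 15 = 7830 mg
CL = 0.693 × Vd / t½ = 0.693 × 522.0 / 66 = 5.481 L/h
D = CL × Css × τ / F = 5.481 × 15 × 24 / 0.42 = 4698 mg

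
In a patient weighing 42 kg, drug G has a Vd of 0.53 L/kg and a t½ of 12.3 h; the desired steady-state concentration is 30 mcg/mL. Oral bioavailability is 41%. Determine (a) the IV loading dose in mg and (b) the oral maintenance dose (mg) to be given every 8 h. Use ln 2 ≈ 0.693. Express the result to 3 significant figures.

Vd = 0.53 L/kg × 42 kg = 22.26 L
LD = Vd × C = 22.26 × 30 = 667.8 mg
CL = 0.693 × Vd / t½ = 0.693 × 22.26 / 12.3 = 1.254 L/h
D = CL × Css × τ / F = 1.254 × 30 × 8 / 0.41 = 734.0 mg

(a) 668 mg; (b) 734 mg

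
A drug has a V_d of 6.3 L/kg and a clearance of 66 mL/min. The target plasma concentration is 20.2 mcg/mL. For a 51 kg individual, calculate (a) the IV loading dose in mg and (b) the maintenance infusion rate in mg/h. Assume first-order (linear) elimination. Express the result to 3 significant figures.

Total Vd = 6.3 × 51 = 321.3 L
Loading: fill Vd to C_target → 321.3 L × 20.2 mg/L = 6490 mg
CL = 66 mL/min = 66 × 0.06 = 3.960 L/h
Maintenance infusion rate = CL × Css = 3.960 × 20.2 = 79.99 mg/h

(a) 6490 mg; (b) 80.0 mg/h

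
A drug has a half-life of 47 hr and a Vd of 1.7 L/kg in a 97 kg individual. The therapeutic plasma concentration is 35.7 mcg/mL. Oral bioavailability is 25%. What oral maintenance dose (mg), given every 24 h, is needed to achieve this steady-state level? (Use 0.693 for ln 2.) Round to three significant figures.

8330 mg

Vd(total) = 97 kg × 1.7 L/kg = 164.9 L
CL = ln 2 · Vd / t½ = 0.693 × 164.9 / 47 = 2.431 L/h
D = CL × Css × τ / F = 2.431 × 35.7 × 24 / 0.25 = 8332 mg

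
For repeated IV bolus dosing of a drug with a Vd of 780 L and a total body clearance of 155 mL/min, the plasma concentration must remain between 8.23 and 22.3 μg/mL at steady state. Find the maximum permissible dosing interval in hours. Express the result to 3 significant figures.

Convert clearance: 155 mL/min × 60 min/h ÷ 1000 mL/L = 9.300 L/h
k = CL / Vd = 9.300 / 780.0 = 0.01192 h⁻¹
Between IV bolus doses, concentration decays as C = C₀·e^(−kτ), so C_peak/C_trough = e^(kτ).
τ_max = ln(C_peak/C_trough) / k = ln(22.3/8.23) / 0.01192 = 0.9968 / 0.01192 = 83.62 h

83.6 h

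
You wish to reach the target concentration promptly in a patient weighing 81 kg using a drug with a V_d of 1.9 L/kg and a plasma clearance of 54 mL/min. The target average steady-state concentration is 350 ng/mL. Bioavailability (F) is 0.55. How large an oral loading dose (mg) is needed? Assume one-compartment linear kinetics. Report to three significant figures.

Vd = 1.9 L/kg × 81 kg = 153.9 L
C = 350 ng/mL = 0.3500 mg/L
LD = Vd × C / F = 153.9 × 0.3500 / 0.55 = 97.94 mg

97.9 mg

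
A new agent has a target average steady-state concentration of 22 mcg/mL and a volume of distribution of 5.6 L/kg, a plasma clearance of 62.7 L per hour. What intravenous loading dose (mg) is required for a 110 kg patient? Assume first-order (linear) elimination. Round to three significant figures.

13600 mg

Vd(total) = 110 kg × 5.6 L/kg = 616.0 L
LD = Vd × C = 616.0 × 22.00 = 13550 mg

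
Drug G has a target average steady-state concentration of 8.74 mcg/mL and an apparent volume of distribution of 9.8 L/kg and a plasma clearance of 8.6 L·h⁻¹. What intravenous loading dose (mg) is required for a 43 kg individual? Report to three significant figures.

Total Vd = 9.8 × 43 = 421.4 L
LD = Vd × C = 421.4 × 8.740 = 3683 mg

3680 mg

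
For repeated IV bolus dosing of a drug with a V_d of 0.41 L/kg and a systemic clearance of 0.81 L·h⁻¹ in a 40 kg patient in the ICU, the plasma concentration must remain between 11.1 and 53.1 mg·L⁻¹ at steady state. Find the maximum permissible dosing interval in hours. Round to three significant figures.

Total Vd = 0.41 × 40 = 16.40 L
k = CL / Vd = 0.8100 / 16.40 = 0.04939 h⁻¹
Between IV bolus doses, concentration decays as C = C₀·e^(−kτ), so C_peak/C_trough = e^(kτ).
τ_max = ln(C_peak/C_trough) / k = ln(53.1/11.1) / 0.04939 = 1.565 / 0.04939 = 31.69 h

31.7 h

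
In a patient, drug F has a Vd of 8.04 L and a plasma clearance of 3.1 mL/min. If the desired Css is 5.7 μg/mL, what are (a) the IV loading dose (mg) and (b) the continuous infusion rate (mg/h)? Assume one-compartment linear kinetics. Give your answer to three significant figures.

Loading: fill Vd to C_target → 8.040 L × 5.7 mg/L = 45.83 mg
CL = 3.1 mL/min = 3.1 × 0.06 = 0.1860 L/h
Maintenance: replace elimination → rate = CL × Css = 0.1860 × 5.7 = 1.060 mg/h

(a) 45.8 mg; (b) 1.06 mg/h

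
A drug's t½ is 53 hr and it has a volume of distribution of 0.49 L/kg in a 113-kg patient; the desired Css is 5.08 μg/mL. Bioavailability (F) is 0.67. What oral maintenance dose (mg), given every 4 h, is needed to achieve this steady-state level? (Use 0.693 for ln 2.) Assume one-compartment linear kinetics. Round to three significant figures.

Vd = 0.49 L/kg × 113 kg = 55.37 L
CL = 0.693 × Vd / t½ = 0.693 × 55.37 / 53 = 0.7240 L/h
D = CL × Css × τ / F = 0.7240 × 5.08 × 4 / 0.67 = 21.96 mg

22.0 mg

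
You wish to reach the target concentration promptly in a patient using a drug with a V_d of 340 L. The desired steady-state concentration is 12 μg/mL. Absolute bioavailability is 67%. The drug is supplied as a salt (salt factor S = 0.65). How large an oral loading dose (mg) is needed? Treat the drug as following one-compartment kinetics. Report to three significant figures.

9370 mg

The loading dose fills Vd to the target concentration.
LD = Vd × C / F / S = 340.0 × 12.00 / 0.67 / 0.65 = 9369 mg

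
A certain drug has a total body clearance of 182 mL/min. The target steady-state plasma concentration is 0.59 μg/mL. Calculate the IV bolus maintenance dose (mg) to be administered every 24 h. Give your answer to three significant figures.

CL = 182 mL/min × 60/1000 = 10.92 L/h
D = CL × Css × τ = 10.92 × 0.59 × 24 = 154.6 mg

155 mg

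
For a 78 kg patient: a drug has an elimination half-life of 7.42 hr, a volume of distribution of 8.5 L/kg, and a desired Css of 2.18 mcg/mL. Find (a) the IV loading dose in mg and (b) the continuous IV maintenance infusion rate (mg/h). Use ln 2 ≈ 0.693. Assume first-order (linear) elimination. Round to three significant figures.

(a) 1450 mg; (b) 135 mg/h

Total Vd = 8.5 × 78 = 663.0 L
LD = Vd × C = 663.0 × 2.18 = 1445 mg
CL = 0.693 × Vd / t½ = 0.693 × 663.0 / 7.42 = 61.92 L/h
Infusion rate = CL × Css = 61.92 × 2.18 = 135.0 mg/h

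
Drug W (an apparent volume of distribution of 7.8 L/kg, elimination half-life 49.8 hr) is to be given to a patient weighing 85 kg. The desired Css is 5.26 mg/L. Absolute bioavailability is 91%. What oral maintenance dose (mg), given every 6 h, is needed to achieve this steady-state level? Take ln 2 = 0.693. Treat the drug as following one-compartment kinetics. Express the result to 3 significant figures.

Total Vd = 7.8 × 85 = 663.0 L
CL = 0.693 × Vd / t½ = 0.693 × 663.0 / 49.8 = 9.226 L/h
D = CL × Css × τ / F = 9.226 × 5.26 × 6 / 0.91 = 320.0 mg

320 mg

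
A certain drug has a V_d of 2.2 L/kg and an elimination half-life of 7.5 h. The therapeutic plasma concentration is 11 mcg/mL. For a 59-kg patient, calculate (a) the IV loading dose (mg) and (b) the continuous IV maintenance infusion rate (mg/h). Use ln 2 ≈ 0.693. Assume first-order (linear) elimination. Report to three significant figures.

(a) 1430 mg; (b) 132 mg/h

Vd(total) = 59 kg × 2.2 L/kg = 129.8 L
LD = Vd × C = 129.8 × 11 = 1428 mg
CL = 0.693 × Vd / t½ = 0.693 × 129.8 / 7.5 = 11.99 L/h
Infusion rate = CL × Css = 11.99 × 11 = 131.9 mg/h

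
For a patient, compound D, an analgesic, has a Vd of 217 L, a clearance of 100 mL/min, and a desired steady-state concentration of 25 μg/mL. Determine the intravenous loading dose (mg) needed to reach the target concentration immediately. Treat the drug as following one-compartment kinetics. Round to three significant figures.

5430 mg

LD = Vd × C = 217.0 × 25.00 = 5425 mg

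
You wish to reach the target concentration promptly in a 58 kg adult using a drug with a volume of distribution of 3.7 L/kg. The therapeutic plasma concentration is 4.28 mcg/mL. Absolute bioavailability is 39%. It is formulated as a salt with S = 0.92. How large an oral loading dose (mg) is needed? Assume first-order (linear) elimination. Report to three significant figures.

Vd = 3.7 L/kg × 58 kg = 214.6 L
LD = Vd × C / F / S = 214.6 × 4.280 / 0.39 / 0.92 = 2560 mg

2560 mg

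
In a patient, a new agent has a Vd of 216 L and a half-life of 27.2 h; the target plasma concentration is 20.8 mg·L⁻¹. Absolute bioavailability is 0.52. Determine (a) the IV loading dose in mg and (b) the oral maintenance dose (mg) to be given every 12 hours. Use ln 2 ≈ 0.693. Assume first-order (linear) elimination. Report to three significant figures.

LD = Vd × C = 216.0 × 20.8 = 4493 mg
CL = 0.693 × Vd / t½ = 0.693 × 216.0 / 27.2 = 5.503 L/h
D = CL × Css × τ / F = 5.503 × 20.8 × 12 / 0.52 = 2641 mg

(a) 4490 mg; (b) 2640 mg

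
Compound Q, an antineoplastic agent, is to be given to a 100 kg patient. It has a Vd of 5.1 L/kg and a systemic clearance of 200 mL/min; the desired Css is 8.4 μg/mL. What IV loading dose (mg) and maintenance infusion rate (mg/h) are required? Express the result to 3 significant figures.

Vd(total) = 100 kg × 5.1 L/kg = 510.0 L
Loading dose = Vd × C = 510.0 × 8.4 = 4284 mg
CL = 200 mL/min × 60/1000 = 12.00 L/h
Maintenance infusion rate = CL × Css = 12.00 × 8.4 = 100.8 mg/h

(a) 4280 mg; (b) 101 mg/h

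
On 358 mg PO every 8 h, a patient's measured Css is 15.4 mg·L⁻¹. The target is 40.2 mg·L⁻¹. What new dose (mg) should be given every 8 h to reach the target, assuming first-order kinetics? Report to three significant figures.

With linear kinetics, Css is proportional to dose rate (D/τ) at fixed clearance.
D₂ = D₁ × (Css,target / Css,current) = 358 × 40.2/15.4 = 934.5 mg

935 mg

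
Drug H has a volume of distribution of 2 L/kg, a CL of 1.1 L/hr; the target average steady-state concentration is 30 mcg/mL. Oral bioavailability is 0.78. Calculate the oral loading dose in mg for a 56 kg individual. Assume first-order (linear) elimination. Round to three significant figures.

4310 mg

Total Vd = 2 × 56 = 112.0 L
LD = Vd × C / F = 112.0 × 30.00 / 0.78 = 4308 mg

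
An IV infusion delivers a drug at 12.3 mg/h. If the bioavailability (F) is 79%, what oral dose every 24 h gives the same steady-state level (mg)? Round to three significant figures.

374 mg

To maintain the same Css, the systemic dosing rate must be unchanged: F·D/τ = infusion rate.
D = rate × τ / F = 12.3 × 24 / 0.79 = 373.7 mg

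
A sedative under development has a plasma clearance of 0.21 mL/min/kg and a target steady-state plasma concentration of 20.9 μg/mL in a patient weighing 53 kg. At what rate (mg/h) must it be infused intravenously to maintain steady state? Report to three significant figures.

14.0 mg/h

CL = 0.21 mL/min/kg × 53 kg = 11.13 mL/min = 11.13 × 60/1000 = 0.6678 L/h
At steady state, infusion rate equals elimination rate: rate in = CL × Css.
R₀ = 0.6678 × 20.9 = 13.96 mg/h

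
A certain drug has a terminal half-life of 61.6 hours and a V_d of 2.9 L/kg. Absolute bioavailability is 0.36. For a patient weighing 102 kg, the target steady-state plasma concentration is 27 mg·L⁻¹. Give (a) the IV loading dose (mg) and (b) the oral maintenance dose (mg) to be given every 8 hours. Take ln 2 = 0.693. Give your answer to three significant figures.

Vd = 2.9 L/kg × 102 kg = 295.8 L
LD = Vd × C = 295.8 × 27 = 7987 mg
CL = 0.693 × Vd / t½ = 0.693 × 295.8 / 61.6 = 3.328 L/h
D = CL × Css × τ / F = 3.328 × 27 × 8 / 0.36 = 1997 mg

(a) 7990 mg; (b) 2000 mg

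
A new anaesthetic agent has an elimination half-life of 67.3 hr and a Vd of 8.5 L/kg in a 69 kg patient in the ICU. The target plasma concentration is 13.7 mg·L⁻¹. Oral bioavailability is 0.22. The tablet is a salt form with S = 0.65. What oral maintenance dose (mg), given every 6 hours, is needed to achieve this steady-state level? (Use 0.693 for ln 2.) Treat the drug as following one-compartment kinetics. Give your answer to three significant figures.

Vd = 8.5 L/kg × 69 kg = 586.5 L
k = 0.693/67.3 = 0.01030 h⁻¹, so CL = k·Vd = 0.01030 × 586.5 = 6.041 L/h
D = CL × Css × τ / F / S = 6.041 × 13.7 × 6 / 0.22 / 0.65 = 3473 mg

3470 mg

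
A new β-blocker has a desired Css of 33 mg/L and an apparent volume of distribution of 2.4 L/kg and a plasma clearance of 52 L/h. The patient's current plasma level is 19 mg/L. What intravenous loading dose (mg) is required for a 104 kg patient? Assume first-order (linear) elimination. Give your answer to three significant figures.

3490 mg

Total Vd = 2.4 × 104 = 249.6 L
The loading dose fills Vd to the target concentration.
Concentration deficit ΔC = 33 − 19 = 14.00 mg/L
LD = Vd × ΔC = 249.6 × 14.00 = 3494 mg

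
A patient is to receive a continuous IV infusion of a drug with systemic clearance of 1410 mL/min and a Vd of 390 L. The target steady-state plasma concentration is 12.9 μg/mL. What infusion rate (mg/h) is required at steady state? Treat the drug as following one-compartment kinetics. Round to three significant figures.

1090 mg/h

Convert clearance: 1410 mL/min × 60 min/h ÷ 1000 mL/L = 84.60 L/h
Infusion rate = CL · Css = 84.60 L/h × 12.9 mg/L = 1091 mg/h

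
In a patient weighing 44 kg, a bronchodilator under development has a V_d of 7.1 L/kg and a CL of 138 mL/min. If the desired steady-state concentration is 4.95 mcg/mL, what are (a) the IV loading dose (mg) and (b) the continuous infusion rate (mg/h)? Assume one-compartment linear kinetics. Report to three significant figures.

(a) 1550 mg; (b) 41.0 mg/h

Total Vd = 7.1 × 44 = 312.4 L
Loading dose = Vd × C = 312.4 × 4.95 = 1546 mg
Convert clearance: 138 mL/min × 60 min/h ÷ 1000 mL/L = 8.280 L/h
Infusion rate = 8.280 L/h × 4.95 mg/L = 40.99 mg/h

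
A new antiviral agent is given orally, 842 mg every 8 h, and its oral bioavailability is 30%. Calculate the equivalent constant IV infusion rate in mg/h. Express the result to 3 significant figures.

31.6 mg/h

Equivalent systemic input: infusion rate = F·D/τ.
Rate = 0.3 × 842 / 8 = 31.58 mg/h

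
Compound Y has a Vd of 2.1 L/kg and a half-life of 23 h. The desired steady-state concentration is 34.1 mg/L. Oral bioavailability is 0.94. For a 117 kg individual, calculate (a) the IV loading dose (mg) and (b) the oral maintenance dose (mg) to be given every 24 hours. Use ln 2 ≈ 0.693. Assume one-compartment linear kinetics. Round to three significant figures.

Vd(total) = 117 kg × 2.1 L/kg = 245.7 L
LD = Vd × C = 245.7 × 34.1 = 8378 mg
CL = 0.693 × Vd / t½ = 0.693 × 245.7 / 23 = 7.403 L/h
D = CL × Css × τ / F = 7.403 × 34.1 × 24 / 0.94 = 6445 mg

(a) 8380 mg; (b) 6450 mg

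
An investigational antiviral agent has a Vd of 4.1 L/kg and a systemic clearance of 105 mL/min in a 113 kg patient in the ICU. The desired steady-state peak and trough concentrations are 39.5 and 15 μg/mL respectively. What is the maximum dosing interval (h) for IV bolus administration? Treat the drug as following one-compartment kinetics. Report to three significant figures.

71.2 h

Vd = 4.1 L/kg × 113 kg = 463.3 L
Convert clearance: 105 mL/min × 60 min/h ÷ 1000 mL/L = 6.300 L/h
k = CL / Vd = 6.300 / 463.3 = 0.01360 h⁻¹
Between IV bolus doses, concentration decays as C = C₀·e^(−kτ), so C_peak/C_trough = e^(kτ).
τ_max = ln(C_peak/C_trough) / k = ln(39.5/15) / 0.01360 = 0.9683 / 0.01360 = 71.20 h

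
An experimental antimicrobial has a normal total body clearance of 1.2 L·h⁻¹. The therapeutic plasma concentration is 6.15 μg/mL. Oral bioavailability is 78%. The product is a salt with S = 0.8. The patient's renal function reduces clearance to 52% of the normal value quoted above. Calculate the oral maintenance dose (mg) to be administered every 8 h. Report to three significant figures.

49.2 mg

Patient clearance = 0.52 × 1.200 = 0.6240 L/h
D = CL × Css × τ / F / S = 0.6240 × 6.15 × 8 / 0.78 / 0.8 = 49.20 mg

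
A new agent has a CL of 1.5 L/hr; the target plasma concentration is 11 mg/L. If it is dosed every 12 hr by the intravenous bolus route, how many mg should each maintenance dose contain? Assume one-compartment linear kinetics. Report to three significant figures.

At steady state, dose per interval replaces the amount cleared in that interval: D/τ = CL·Css.
D = CL × Css × τ = 1.500 × 11 × 12 = 198.0 mg

198 mg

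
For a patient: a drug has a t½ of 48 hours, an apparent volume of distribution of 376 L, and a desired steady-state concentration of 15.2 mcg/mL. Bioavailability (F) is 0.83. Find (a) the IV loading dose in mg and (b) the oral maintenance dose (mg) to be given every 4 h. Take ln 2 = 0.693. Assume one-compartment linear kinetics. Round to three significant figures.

LD = Vd × C = 376.0 × 15.2 = 5715 mg
CL = 0.693 × Vd / t½ = 0.693 × 376.0 / 48 = 5.429 L/h
D = CL × Css × τ / F = 5.429 × 15.2 × 4 / 0.83 = 397.7 mg

(a) 5720 mg; (b) 398 mg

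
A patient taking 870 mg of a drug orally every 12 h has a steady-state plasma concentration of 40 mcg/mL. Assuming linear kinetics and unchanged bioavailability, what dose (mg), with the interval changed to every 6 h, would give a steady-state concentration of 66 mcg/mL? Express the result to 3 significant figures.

With linear kinetics, Css is proportional to dose rate (D/τ) at fixed clearance.
D₂ = D₁ × (Css,target / Css,current) × (τ₂/τ₁) = 870 × (66/40) × (6/12) = 717.8 mg

718 mg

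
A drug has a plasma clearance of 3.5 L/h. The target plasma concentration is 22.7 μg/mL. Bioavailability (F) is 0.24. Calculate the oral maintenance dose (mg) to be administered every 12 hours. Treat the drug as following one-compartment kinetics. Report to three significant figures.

3970 mg

D = CL × Css × τ / F = 3.500 × 22.7 × 12 / 0.24 = 3973 mg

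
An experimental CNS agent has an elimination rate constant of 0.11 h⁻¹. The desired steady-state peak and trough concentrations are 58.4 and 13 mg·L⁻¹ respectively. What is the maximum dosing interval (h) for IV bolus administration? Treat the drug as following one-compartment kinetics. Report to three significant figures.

Between IV bolus doses, concentration decays as C = C₀·e^(−kτ), so C_peak/C_trough = e^(kτ).
τ_max = ln(C_peak/C_trough) / k = ln(58.4/13) / 0.1100 = 1.502 / 0.1100 = 13.65 h

13.7 h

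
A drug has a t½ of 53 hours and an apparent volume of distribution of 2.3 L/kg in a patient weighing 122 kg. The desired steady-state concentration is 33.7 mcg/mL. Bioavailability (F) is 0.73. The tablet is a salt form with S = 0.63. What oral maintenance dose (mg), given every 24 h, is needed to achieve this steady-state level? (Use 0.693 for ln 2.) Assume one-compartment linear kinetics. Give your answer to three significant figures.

6450 mg

Vd(total) = 122 kg × 2.3 L/kg = 280.6 L
CL = ln 2 · Vd / t½ = 0.693 × 280.6 / 53 = 3.669 L/h
D = CL × Css × τ / F / S = 3.669 × 33.7 × 24 / 0.73 / 0.63 = 6452 mg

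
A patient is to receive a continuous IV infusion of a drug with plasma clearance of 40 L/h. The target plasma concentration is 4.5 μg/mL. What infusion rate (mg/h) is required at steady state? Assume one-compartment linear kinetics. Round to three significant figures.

180 mg/h

At steady state, infusion rate equals elimination rate: rate in = CL × Css.
R₀ = 40.00 × 4.5 = 180.0 mg/h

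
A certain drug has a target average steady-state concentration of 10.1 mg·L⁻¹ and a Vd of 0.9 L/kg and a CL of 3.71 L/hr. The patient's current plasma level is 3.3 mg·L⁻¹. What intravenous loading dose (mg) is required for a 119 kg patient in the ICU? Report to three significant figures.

728 mg

Vd = 0.9 L/kg × 119 kg = 107.1 L
Concentration deficit ΔC = 10.1 − 3.3 = 6.800 mg/L
LD = Vd × ΔC = 107.1 × 6.800 = 728.3 mg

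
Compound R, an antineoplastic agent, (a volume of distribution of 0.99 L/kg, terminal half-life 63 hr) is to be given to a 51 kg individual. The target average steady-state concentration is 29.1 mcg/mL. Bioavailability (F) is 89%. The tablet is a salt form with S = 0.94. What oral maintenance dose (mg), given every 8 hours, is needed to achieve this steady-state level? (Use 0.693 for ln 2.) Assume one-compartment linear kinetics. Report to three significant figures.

155 mg

Vd(total) = 51 kg × 0.99 L/kg = 50.49 L
CL = 0.693 × Vd / t½ = 0.693 × 50.49 / 63 = 0.5554 L/h
D = CL × Css × τ / F / S = 0.5554 × 29.1 × 8 / 0.89 / 0.94 = 154.6 mg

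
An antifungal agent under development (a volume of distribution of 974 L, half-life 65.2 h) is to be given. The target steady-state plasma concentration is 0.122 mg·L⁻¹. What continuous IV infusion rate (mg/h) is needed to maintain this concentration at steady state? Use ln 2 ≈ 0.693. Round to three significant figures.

CL = 0.693 × Vd / t½ = 0.693 × 974.0 / 65.2 = 10.35 L/h
Infusion rate = CL × Css = 10.35 × 0.122 = 1.263 mg/h

1.26 mg/h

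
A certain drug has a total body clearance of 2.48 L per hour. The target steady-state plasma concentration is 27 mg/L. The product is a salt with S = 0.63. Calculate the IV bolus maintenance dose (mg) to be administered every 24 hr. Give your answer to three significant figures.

2550 mg

D = CL × Css × τ / S = 2.480 × 27 × 24 / 0.63 = 2551 mg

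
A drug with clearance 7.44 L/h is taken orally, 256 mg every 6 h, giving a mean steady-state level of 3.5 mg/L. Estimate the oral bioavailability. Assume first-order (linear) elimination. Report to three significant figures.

0.610

F·D/τ = CL·Css at steady state → F = CL·Css·τ / D.
F = 7.44 × 3.5 × 6 / 256 = 0.610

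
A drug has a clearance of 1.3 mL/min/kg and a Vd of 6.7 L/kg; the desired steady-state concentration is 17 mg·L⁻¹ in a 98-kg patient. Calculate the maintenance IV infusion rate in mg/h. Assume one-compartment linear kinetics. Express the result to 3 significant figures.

130 mg/h

CL = 1.3 mL/min/kg × 98 kg = 127.4 mL/min = 127.4 × 60/1000 = 7.644 L/h
At steady state, infusion rate equals elimination rate: rate in = CL × Css.
Infusion rate = CL · Css = 7.644 L/h × 17 mg/L = 129.9 mg/h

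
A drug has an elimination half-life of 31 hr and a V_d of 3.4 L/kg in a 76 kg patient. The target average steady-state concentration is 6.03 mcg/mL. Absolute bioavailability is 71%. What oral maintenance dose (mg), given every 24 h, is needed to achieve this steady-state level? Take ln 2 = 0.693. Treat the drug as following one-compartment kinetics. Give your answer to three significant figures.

Total Vd = 3.4 × 76 = 258.4 L
CL = ln 2 · Vd / t½ = 0.693 × 258.4 / 31 = 5.776 L/h
D = CL × Css × τ / F = 5.776 × 6.03 × 24 / 0.71 = 1177 mg

1180 mg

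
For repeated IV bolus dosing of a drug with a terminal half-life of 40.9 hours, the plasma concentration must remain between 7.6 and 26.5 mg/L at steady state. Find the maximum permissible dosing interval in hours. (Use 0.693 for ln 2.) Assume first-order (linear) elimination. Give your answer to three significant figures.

73.7 h

k = 0.693 / t½ = 0.693 / 40.9 = 0.01694 h⁻¹
Between IV bolus doses, concentration decays as C = C₀·e^(−kτ), so C_peak/C_trough = e^(kτ).
τ_max = ln(C_peak/C_trough) / k = ln(26.5/7.6) / 0.01694 = 1.249 / 0.01694 = 73.73 h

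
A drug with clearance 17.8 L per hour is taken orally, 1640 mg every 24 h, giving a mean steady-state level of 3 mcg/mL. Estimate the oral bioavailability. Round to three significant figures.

F·D/τ = CL·Css at steady state → F = CL·Css·τ / D.
F = 17.8 × 3 × 24 / 1640 = 0.781

0.781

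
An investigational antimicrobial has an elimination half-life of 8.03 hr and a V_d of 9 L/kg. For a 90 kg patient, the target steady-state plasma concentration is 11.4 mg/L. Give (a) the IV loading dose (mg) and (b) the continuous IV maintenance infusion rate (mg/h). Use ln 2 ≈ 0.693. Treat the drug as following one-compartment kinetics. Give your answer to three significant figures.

(a) 9230 mg; (b) 797 mg/h

Vd = 9 L/kg × 90 kg = 810.0 L
LD = Vd × C = 810.0 × 11.4 = 9234 mg
CL = 0.693 × Vd / t½ = 0.693 × 810.0 / 8.03 = 69.90 L/h
Infusion rate = CL × Css = 69.90 × 11.4 = 796.9 mg/h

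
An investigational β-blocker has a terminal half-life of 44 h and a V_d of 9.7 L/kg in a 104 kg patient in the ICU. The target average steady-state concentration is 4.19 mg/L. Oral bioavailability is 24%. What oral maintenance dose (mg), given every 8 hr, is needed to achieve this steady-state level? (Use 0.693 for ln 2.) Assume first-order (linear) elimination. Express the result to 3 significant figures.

2220 mg

Vd(total) = 104 kg × 9.7 L/kg = 1009 L
CL = 0.693 × Vd / t½ = 0.693 × 1009 / 44 = 15.89 L/h
D = CL × Css × τ / F = 15.89 × 4.19 × 8 / 0.24 = 2219 mg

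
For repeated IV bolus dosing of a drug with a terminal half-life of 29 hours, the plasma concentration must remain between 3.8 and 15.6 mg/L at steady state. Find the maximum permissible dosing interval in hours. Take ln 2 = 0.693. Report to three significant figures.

k = 0.693 / t½ = 0.693 / 29 = 0.02390 h⁻¹
Between IV bolus doses, concentration decays as C = C₀·e^(−kτ), so C_peak/C_trough = e^(kτ).
τ_max = ln(C_peak/C_trough) / k = ln(15.6/3.8) / 0.02390 = 1.412 / 0.02390 = 59.08 h

59.1 h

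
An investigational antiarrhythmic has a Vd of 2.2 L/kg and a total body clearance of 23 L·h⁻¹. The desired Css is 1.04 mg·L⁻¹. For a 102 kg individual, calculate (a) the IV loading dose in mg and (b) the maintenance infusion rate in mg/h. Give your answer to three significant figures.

Total Vd = 2.2 × 102 = 224.4 L
LD = Vd · C_target = 224.4 × 1.04 = 233.4 mg
Maintenance: replace elimination → rate = CL × Css = 23.00 × 1.04 = 23.92 mg/h

(a) 233 mg; (b) 23.9 mg/h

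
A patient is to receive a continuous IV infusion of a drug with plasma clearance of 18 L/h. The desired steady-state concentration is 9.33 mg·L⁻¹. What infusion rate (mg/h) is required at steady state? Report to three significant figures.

At steady state, infusion rate equals elimination rate: rate in = CL × Css.
R₀ = 18.00 × 9.33 = 167.9 mg/h

168 mg/h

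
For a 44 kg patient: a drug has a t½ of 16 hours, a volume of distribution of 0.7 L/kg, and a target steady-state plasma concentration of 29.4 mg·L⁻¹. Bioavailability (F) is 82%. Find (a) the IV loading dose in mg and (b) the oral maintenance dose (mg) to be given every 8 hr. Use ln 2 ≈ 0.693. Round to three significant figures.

Vd(total) = 44 kg × 0.7 L/kg = 30.80 L
LD = Vd × C = 30.80 × 29.4 = 905.5 mg
CL = 0.693 × Vd / t½ = 0.693 × 30.80 / 16 = 1.334 L/h
D = CL × Css × τ / F = 1.334 × 29.4 × 8 / 0.82 = 382.6 mg

(a) 906 mg; (b) 383 mg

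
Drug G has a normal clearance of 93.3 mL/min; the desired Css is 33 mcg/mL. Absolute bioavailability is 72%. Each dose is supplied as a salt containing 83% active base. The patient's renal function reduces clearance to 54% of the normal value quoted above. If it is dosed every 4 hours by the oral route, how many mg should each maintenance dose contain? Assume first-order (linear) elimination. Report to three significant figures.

Convert clearance: 93.3 mL/min × 60 min/h ÷ 1000 mL/L = 5.598 L/h
Patient clearance = 0.54 × 5.598 = 3.023 L/h
At steady state, dose per interval replaces the amount cleared in that interval: F·S·D/τ = CL·Css.
D = CL × Css × τ / F / S = 3.023 × 33 × 4 / 0.72 / 0.83 = 667.7 mg

668 mg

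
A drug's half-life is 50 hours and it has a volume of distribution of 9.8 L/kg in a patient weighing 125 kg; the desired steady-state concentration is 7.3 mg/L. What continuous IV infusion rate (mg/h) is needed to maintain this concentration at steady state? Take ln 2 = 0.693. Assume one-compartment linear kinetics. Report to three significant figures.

Vd = 9.8 L/kg × 125 kg = 1225 L
CL = 0.693 × Vd / t½ = 0.693 × 1225 / 50 = 16.98 L/h
Infusion rate = CL × Css = 16.98 × 7.3 = 124.0 mg/h

124 mg/h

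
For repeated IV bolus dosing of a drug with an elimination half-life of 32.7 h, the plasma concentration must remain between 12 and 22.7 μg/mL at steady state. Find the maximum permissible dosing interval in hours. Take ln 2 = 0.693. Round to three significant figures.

k = 0.693 / t½ = 0.693 / 32.7 = 0.02119 h⁻¹
Between IV bolus doses, concentration decays as C = C₀·e^(−kτ), so C_peak/C_trough = e^(kτ).
τ_max = ln(C_peak/C_trough) / k = ln(22.7/12) / 0.02119 = 0.6375 / 0.02119 = 30.08 h

30.1 h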